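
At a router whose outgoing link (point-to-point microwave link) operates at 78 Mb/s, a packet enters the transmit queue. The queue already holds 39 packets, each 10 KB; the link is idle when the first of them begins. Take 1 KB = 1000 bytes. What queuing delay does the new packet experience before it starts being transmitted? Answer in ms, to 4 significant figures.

Each queued packet: L/R = 80000/78000000 = 1.02564 ms.
39 queued → 40 ms.
Queuing delay = 40.00 ms.

40.00 ms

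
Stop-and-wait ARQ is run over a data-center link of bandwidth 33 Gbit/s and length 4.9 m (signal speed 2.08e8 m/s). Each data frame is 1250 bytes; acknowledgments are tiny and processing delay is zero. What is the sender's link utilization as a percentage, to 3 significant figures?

86.5 %

t_tx = L/R = 10000/33000000000 = 3.0303e-07 s.
t_prop = 4.9/208000000 = 2.35577e-08 s; RTT = 4.71154e-08 s.
Cycle = t_tx + RTT = 3.50146e-07 s.
Utilization = t_tx / cycle = 3.0303e-07/3.50146e-07 = 86.5 %.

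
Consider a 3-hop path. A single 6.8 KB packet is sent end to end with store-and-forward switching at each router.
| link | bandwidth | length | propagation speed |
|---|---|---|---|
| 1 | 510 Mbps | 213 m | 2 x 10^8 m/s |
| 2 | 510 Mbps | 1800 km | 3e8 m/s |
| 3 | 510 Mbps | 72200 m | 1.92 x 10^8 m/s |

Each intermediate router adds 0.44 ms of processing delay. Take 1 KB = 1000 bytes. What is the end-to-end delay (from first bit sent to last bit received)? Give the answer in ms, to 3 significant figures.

7.58 ms

L = 54400 bits.
Transmission delay per hop = L/R = 54400/510000000 = 0.106667 ms; 3 hops → 0.32 ms.
Propagation delays (d/s per hop): 0.001065, 6, 0.376042 ms; sum = 6.37711 ms.
Processing at 2 router(s): 2 × 0.44 ms = 0.88 ms.
End-to-end = 7.58 ms.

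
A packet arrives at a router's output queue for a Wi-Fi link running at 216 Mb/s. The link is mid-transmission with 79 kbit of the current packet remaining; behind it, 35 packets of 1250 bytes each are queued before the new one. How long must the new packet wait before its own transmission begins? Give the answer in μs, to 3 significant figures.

1990 μs

Each queued packet: L/R = 10000/216000000 = 46.2963 μs.
35 queued → 1620.37 μs.
Plus remaining 79000 bits of current packet: 365.741 μs.
Queuing delay = 1990 μs.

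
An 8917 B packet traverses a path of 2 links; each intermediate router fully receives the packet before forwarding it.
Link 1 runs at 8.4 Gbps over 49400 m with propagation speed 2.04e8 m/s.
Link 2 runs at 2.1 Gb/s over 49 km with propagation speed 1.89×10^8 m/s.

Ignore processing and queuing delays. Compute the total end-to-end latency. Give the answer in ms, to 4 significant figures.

L = 8917 × 8 = 71336 bits.
Transmission delays (L/R per hop): 0.00849238, 0.0339695 ms; sum = 0.0424619 ms.
Propagation delays (d/s per hop): 0.242157, 0.259259 ms; sum = 0.501416 ms.
End-to-end = 0.5439 ms.

0.5439 ms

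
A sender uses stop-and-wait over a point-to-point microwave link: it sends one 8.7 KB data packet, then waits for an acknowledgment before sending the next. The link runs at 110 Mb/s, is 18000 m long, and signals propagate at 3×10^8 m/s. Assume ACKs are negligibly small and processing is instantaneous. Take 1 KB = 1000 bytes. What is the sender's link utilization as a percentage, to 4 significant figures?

t_tx = L/R = 69600/110000000 = 0.000632727 s.
t_prop = 18000/300000000 = 6e-05 s; RTT = 0.00012 s.
Cycle = t_tx + RTT = 0.000752727 s.
Utilization = t_tx / cycle = 0.000632727/0.000752727 = 84.06 %.

84.06 %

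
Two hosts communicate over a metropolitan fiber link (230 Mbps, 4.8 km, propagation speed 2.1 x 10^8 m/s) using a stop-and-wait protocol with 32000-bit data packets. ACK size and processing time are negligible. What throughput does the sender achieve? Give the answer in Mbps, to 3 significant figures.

173 Mbps

t_tx = L/R = 32000/230000000 = 0.00013913 s.
t_prop = 4800/210000000 = 2.28571e-05 s; RTT = 4.57143e-05 s.
Cycle = t_tx + RTT = 0.000184845 s.
Throughput = L / cycle = 32000 / 0.000184845 = 173 Mbps.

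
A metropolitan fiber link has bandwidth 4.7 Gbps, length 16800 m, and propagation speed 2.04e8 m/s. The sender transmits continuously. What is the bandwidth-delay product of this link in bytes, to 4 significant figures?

48380 bytes

Propagation delay = 16800 / 204000000 = 8.23529e-05 s.
BDP = R × t_prop = 4700000000 × 8.23529e-05 = 387059 bits.
In bytes: 387059/8 = 48380 bytes.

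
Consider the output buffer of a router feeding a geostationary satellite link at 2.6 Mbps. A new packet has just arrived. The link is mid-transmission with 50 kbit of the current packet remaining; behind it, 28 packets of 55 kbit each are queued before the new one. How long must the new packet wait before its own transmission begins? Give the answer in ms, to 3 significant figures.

612 ms

Each queued packet: L/R = 55000/2600000 = 21.1538 ms.
28 queued → 592.308 ms.
Plus remaining 50000 bits of current packet: 19.2308 ms.
Queuing delay = 612 ms.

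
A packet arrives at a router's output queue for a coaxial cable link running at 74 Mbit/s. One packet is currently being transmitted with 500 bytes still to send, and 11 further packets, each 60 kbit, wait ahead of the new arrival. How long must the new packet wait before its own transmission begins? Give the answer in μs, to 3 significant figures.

Each queued packet: L/R = 60000/74000000 = 810.811 μs.
11 queued → 8918.92 μs.
Plus remaining 4000 bits of current packet: 54.0541 μs.
Queuing delay = 8970 μs.

8970 μs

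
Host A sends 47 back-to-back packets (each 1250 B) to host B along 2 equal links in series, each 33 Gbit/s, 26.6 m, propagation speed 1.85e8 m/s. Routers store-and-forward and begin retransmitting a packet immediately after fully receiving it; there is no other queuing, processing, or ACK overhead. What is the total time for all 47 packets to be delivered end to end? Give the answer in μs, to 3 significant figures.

Per-hop transmission t_tx = L/R = 10000/33000000000 = 0.30303 μs.
Per-hop propagation t_prop = 26.6/185000000 = 0.143784 μs.
Pipeline fill: first packet needs 2·t_tx to clear all hops; remaining 46 packets each add one t_tx.
Total = (2+47-1)·t_tx + 2·t_prop = 48·0.30303 + 2·0.143784 = 14.8 μs.

14.8 μs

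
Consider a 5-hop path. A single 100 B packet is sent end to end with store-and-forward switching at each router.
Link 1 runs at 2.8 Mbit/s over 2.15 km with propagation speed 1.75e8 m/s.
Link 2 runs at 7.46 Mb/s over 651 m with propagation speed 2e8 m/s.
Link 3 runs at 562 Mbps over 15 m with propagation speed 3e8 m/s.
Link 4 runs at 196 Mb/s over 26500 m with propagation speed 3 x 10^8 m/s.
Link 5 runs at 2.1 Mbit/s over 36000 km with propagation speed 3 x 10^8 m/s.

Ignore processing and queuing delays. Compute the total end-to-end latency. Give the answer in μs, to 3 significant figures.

L = 100 × 8 = 800 bits.
Transmission delays (L/R per hop): 285.714, 107.239, 1.42349, 4.08163, 380.952 μs; sum = 779.41 μs.
Propagation delays (d/s per hop): 12.2857, 3.255, 0.05, 88.3333, 120000 μs; sum = 120104 μs.
End-to-end = 121000 μs.

121000 μs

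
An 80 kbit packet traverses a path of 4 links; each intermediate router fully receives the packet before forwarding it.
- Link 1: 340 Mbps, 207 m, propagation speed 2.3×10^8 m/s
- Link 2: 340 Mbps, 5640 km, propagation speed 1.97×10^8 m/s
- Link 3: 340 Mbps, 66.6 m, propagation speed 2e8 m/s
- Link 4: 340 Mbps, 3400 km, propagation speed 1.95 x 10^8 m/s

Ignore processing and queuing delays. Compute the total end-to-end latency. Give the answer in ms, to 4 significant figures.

L = 80000 bits.
Transmission delay per hop = L/R = 80000/340000000 = 0.235294 ms; 4 hops → 0.941176 ms.
Propagation delays (d/s per hop): 0.0009, 28.6294, 0.000333, 17.4359 ms; sum = 46.0666 ms.
End-to-end = 47.01 ms.

47.01 ms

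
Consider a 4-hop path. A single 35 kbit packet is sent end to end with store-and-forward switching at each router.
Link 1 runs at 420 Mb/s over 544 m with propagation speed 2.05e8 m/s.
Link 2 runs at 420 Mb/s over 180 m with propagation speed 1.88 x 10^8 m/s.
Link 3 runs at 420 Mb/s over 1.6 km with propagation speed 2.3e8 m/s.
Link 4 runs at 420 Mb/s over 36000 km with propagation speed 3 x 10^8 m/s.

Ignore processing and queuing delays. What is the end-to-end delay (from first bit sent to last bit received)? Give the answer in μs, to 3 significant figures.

L = 35000 bits.
Transmission delay per hop = L/R = 35000/420000000 = 83.3333 μs; 4 hops → 333.333 μs.
Propagation delays (d/s per hop): 2.65366, 0.957447, 6.95652, 120000 μs; sum = 120011 μs.
End-to-end = 120000 μs.

120000 μs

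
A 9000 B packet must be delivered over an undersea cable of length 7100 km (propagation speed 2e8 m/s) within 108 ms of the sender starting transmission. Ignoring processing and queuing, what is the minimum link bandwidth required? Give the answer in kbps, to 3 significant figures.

993 kbps

L = 72000 bits.
Propagation delay = 7100000 / 200000000 = 35.5 ms.
Transmission budget = 108 − 35.5 = 72.5 ms.
R ≥ L / t_tx = 72000 bits / 0.0725 s = 993 kbps.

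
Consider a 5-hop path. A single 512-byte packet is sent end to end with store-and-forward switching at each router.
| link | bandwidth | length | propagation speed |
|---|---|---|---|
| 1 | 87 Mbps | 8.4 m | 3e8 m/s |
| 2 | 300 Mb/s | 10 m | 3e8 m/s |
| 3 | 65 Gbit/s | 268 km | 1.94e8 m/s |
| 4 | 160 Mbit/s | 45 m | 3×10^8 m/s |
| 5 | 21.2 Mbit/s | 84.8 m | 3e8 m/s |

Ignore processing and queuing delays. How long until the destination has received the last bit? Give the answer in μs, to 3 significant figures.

1660 μs

L = 512 × 8 = 4096 bits.
Transmission delays (L/R per hop): 47.0805, 13.6533, 0.0630154, 25.6, 193.208 μs; sum = 279.604 μs.
Propagation delays (d/s per hop): 0.028, 0.0333333, 1381.44, 0.15, 0.282667 μs; sum = 1381.94 μs.
End-to-end = 1660 μs.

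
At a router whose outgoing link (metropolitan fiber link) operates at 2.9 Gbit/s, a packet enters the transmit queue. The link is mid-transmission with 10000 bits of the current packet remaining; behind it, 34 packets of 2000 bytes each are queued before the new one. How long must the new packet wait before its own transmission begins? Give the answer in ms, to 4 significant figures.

Each queued packet: L/R = 16000/2900000000 = 0.00551724 ms.
34 queued → 0.187586 ms.
Plus remaining 10000 bits of current packet: 0.00344828 ms.
Queuing delay = 0.1910 ms.

0.1910 ms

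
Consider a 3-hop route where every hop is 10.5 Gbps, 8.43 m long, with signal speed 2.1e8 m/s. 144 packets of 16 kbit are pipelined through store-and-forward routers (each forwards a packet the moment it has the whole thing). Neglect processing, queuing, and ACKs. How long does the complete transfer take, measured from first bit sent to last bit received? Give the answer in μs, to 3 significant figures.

223 μs

Per-hop transmission t_tx = L/R = 16000/10500000000 = 1.52381 μs.
Per-hop propagation t_prop = 8.43/210000000 = 0.0401429 μs.
Pipeline fill: first packet needs 3·t_tx to clear all hops; remaining 143 packets each add one t_tx.
Total = (3+144-1)·t_tx + 3·t_prop = 146·1.52381 + 3·0.0401429 = 223 μs.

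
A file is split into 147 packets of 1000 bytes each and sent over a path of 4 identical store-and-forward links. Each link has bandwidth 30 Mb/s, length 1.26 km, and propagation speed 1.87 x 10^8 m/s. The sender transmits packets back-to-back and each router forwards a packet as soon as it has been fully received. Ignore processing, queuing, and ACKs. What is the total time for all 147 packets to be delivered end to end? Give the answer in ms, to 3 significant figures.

40.0 ms

Per-hop transmission t_tx = L/R = 8000/30000000 = 0.266667 ms.
Per-hop propagation t_prop = 1260/187000000 = 0.00673797 ms.
Pipeline fill: first packet needs 4·t_tx to clear all hops; remaining 146 packets each add one t_tx.
Total = (4+147-1)·t_tx + 4·t_prop = 150·0.266667 + 4·0.00673797 = 40.0 ms.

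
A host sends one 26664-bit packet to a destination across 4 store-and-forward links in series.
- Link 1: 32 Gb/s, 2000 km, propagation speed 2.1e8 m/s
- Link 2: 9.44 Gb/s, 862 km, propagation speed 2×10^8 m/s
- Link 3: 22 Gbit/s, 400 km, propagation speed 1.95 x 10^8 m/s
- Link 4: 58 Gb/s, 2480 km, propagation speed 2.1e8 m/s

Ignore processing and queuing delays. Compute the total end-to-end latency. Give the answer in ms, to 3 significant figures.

Transmission delays (L/R per hop): 0.00083325, 0.00282458, 0.001212, 0.000459724 ms; sum = 0.00532955 ms.
Propagation delays (d/s per hop): 9.52381, 4.31, 2.05128, 11.8095 ms; sum = 27.6946 ms.
End-to-end = 27.7 ms.

27.7 ms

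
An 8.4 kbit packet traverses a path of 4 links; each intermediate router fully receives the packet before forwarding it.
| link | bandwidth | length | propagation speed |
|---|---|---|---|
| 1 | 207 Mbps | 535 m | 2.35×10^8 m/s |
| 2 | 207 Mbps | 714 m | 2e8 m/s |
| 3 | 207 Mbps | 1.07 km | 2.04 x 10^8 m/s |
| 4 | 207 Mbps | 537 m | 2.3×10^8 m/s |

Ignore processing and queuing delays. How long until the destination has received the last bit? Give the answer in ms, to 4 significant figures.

L = 8400 bits.
Transmission delay per hop = L/R = 8400/207000000 = 0.0405797 ms; 4 hops → 0.162319 ms.
Propagation delays (d/s per hop): 0.0022766, 0.00357, 0.0052451, 0.00233478 ms; sum = 0.0134265 ms.
End-to-end = 0.1757 ms.

0.1757 ms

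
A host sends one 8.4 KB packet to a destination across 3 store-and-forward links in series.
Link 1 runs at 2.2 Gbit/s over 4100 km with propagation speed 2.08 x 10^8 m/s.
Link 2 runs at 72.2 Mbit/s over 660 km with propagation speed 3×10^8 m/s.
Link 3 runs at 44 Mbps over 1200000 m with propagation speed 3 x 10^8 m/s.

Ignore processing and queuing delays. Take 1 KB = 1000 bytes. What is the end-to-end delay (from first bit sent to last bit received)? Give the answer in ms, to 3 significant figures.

28.4 ms

L = 67200 bits.
Transmission delays (L/R per hop): 0.0305455, 0.930748, 1.52727 ms; sum = 2.48857 ms.
Propagation delays (d/s per hop): 19.7115, 2.2, 4 ms; sum = 25.9115 ms.
End-to-end = 28.4 ms.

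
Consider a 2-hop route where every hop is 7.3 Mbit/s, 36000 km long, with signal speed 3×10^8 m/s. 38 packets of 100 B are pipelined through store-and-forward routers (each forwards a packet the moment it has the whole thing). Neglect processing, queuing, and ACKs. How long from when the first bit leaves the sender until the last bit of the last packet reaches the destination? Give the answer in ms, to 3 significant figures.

Per-hop transmission t_tx = L/R = 800/7300000 = 0.109589 ms.
Per-hop propagation t_prop = 36000000/300000000 = 120 ms.
Pipeline fill: first packet needs 2·t_tx to clear all hops; remaining 37 packets each add one t_tx.
Total = (2+38-1)·t_tx + 2·t_prop = 39·0.109589 + 2·120 = 244 ms.

244 ms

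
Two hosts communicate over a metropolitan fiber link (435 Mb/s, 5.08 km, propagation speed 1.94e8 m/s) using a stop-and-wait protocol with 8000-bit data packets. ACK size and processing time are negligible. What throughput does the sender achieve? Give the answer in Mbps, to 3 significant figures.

113 Mbps

t_tx = L/R = 8000/435000000 = 1.83908e-05 s.
t_prop = 5080/194000000 = 2.61856e-05 s; RTT = 5.23711e-05 s.
Cycle = t_tx + RTT = 7.07619e-05 s.
Throughput = L / cycle = 8000 / 7.07619e-05 = 113 Mbps.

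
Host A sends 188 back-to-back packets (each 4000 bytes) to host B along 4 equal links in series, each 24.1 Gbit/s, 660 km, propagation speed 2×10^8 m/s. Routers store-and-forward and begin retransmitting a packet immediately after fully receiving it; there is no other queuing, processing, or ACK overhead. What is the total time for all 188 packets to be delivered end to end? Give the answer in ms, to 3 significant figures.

Per-hop transmission t_tx = L/R = 32000/24100000000 = 0.0013278 ms.
Per-hop propagation t_prop = 660000/200000000 = 3.3 ms.
Pipeline fill: first packet needs 4·t_tx to clear all hops; remaining 187 packets each add one t_tx.
Total = (4+188-1)·t_tx + 4·t_prop = 191·0.0013278 + 4·3.3 = 13.5 ms.

13.5 ms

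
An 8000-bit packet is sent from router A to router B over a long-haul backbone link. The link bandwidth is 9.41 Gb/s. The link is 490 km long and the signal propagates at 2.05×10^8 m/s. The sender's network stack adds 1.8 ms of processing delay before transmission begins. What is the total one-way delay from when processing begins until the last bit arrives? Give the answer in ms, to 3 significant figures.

4.19 ms

Transmission delay = L/R = 8000 / 9410000000 = 0.000850159 ms.
Propagation delay = d/s = 490000 m / 2.05e+08 m/s = 2.39024 ms.
Plus processing delay 1.8 ms = 1.8 ms.
Total = 4.19 ms.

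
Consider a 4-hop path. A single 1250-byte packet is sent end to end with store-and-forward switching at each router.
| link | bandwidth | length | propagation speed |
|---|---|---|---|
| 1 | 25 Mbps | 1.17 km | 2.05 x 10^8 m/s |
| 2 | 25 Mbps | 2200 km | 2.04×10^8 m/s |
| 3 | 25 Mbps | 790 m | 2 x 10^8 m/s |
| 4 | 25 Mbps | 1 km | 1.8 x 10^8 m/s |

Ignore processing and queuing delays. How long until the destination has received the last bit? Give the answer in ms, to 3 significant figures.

12.4 ms

L = 1250 × 8 = 10000 bits.
Transmission delay per hop = L/R = 10000/25000000 = 0.4 ms; 4 hops → 1.6 ms.
Propagation delays (d/s per hop): 0.00570732, 10.7843, 0.00395, 0.00555556 ms; sum = 10.7995 ms.
End-to-end = 12.4 ms.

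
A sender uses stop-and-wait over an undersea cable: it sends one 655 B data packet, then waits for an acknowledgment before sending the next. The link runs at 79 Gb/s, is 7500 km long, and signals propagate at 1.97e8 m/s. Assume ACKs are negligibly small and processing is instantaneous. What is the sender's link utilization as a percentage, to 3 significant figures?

t_tx = L/R = 5240/79000000000 = 6.63291e-08 s.
t_prop = 7500000/197000000 = 0.0380711 s; RTT = 0.0761421 s.
Cycle = t_tx + RTT = 0.0761422 s.
Utilization = t_tx / cycle = 6.63291e-08/0.0761422 = 0.0000871 %.

0.0000871 %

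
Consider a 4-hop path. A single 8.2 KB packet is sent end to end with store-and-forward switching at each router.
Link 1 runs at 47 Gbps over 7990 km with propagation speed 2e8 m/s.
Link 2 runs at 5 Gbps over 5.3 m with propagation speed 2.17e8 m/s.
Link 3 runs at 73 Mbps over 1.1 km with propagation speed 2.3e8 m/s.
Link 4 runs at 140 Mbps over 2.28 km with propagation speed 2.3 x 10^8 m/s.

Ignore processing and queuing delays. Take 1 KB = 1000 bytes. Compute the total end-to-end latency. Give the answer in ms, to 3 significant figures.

L = 65600 bits.
Transmission delays (L/R per hop): 0.00139574, 0.01312, 0.89863, 0.468571 ms; sum = 1.38172 ms.
Propagation delays (d/s per hop): 39.95, 2.4424e-05, 0.00478261, 0.00991304 ms; sum = 39.9647 ms.
End-to-end = 41.3 ms.

41.3 ms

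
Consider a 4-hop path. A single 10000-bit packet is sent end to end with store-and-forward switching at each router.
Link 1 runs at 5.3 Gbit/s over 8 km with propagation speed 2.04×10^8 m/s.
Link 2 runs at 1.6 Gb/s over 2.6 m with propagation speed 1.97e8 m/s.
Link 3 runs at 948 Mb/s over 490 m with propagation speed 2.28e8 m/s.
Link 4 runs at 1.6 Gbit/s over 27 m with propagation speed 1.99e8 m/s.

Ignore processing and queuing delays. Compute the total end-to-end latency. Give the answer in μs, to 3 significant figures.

66.4 μs

Transmission delays (L/R per hop): 1.88679, 6.25, 10.5485, 6.25 μs; sum = 24.9353 μs.
Propagation delays (d/s per hop): 39.2157, 0.013198, 2.14912, 0.135678 μs; sum = 41.5137 μs.
End-to-end = 66.4 μs.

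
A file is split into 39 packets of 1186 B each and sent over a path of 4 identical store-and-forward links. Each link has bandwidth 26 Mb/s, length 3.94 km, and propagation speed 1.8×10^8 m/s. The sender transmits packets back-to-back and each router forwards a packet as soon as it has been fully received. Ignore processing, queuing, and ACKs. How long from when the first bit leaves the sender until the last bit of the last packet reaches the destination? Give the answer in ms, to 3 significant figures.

Per-hop transmission t_tx = L/R = 9488/26000000 = 0.364923 ms.
Per-hop propagation t_prop = 3940/180000000 = 0.0218889 ms.
Pipeline fill: first packet needs 4·t_tx to clear all hops; remaining 38 packets each add one t_tx.
Total = (4+39-1)·t_tx + 4·t_prop = 42·0.364923 + 4·0.0218889 = 15.4 ms.

15.4 ms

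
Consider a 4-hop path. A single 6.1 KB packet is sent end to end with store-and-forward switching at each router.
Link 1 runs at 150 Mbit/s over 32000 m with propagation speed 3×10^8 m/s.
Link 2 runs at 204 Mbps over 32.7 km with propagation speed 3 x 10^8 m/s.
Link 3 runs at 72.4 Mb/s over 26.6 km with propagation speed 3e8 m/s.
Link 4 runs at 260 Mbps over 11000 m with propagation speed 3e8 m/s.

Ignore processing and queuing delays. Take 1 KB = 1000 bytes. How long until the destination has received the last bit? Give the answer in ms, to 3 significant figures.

1.77 ms

L = 48800 bits.
Transmission delays (L/R per hop): 0.325333, 0.239216, 0.674033, 0.187692 ms; sum = 1.42627 ms.
Propagation delays (d/s per hop): 0.106667, 0.109, 0.0886667, 0.0366667 ms; sum = 0.341 ms.
End-to-end = 1.77 ms.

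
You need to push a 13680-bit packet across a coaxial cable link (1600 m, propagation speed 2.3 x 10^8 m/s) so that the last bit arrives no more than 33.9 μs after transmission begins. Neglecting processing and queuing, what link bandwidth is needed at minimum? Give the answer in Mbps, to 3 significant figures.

508 Mbps

Propagation delay = 1600 / 2.3e+08 = 6.95652 μs.
Transmission budget = 33.9 − 6.95652 = 26.9435 μs.
R ≥ L / t_tx = 13680 bits / 2.69435e-05 s = 508 Mbps.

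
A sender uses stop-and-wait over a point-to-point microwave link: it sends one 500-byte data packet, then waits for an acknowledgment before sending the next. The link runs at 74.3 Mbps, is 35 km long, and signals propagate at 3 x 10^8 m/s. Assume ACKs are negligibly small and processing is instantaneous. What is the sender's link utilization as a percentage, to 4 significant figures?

t_tx = L/R = 4000/74300000 = 5.38358e-05 s.
t_prop = 35000/300000000 = 0.000116667 s; RTT = 0.000233333 s.
Cycle = t_tx + RTT = 0.000287169 s.
Utilization = t_tx / cycle = 5.38358e-05/0.000287169 = 18.75 %.

18.75 %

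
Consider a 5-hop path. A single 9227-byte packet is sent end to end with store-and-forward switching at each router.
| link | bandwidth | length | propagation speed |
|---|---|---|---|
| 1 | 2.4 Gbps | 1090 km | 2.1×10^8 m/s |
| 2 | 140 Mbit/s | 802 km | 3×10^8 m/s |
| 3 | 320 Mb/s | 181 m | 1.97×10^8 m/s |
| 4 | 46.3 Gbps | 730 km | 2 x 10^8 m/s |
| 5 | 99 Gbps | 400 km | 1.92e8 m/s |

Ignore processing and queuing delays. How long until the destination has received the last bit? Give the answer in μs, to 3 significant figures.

L = 9227 × 8 = 73816 bits.
Transmission delays (L/R per hop): 30.7567, 527.257, 230.675, 1.5943, 0.745616 μs; sum = 791.029 μs.
Propagation delays (d/s per hop): 5190.48, 2673.33, 0.918782, 3650, 2083.33 μs; sum = 13598.1 μs.
End-to-end = 14400 μs.

14400 μs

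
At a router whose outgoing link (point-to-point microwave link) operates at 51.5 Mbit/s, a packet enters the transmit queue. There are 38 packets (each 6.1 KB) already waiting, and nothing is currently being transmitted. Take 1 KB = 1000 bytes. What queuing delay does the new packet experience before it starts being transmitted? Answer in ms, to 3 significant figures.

36.0 ms

Each queued packet: L/R = 48800/51500000 = 0.947573 ms.
38 queued → 36.0078 ms.
Queuing delay = 36.0 ms.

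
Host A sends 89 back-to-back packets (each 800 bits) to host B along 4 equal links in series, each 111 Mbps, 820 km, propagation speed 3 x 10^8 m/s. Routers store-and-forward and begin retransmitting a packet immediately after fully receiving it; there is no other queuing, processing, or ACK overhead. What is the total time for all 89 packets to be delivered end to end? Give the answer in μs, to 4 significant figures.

11600 μs

Per-hop transmission t_tx = L/R = 800/111000000 = 7.20721 μs.
Per-hop propagation t_prop = 820000/300000000 = 2733.33 μs.
Pipeline fill: first packet needs 4·t_tx to clear all hops; remaining 88 packets each add one t_tx.
Total = (4+89-1)·t_tx + 4·t_prop = 92·7.20721 + 4·2733.33 = 11600 μs.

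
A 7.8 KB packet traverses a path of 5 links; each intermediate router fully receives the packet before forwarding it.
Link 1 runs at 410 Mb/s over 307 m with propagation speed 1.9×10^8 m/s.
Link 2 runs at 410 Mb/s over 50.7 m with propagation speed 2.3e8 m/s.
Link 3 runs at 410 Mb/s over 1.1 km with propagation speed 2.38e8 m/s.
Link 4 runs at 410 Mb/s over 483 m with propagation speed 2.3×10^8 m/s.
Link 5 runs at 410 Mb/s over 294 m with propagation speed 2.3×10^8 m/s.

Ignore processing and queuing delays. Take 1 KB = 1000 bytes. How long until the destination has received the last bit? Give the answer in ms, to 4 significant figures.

L = 62400 bits.
Transmission delay per hop = L/R = 62400/410000000 = 0.152195 ms; 5 hops → 0.760976 ms.
Propagation delays (d/s per hop): 0.00161579, 0.000220435, 0.00462185, 0.0021, 0.00127826 ms; sum = 0.00983633 ms.
End-to-end = 0.7708 ms.

0.7708 ms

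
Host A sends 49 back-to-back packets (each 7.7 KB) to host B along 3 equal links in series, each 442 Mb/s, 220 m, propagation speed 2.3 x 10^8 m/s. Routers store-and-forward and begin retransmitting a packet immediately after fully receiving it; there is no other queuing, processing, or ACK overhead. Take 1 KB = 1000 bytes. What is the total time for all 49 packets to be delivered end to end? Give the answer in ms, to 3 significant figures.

Per-hop transmission t_tx = L/R = 61600/442000000 = 0.139367 ms.
Per-hop propagation t_prop = 220/2.3e+08 = 0.000956522 ms.
Pipeline fill: first packet needs 3·t_tx to clear all hops; remaining 48 packets each add one t_tx.
Total = (3+49-1)·t_tx + 3·t_prop = 51·0.139367 + 3·0.000956522 = 7.11 ms.

7.11 ms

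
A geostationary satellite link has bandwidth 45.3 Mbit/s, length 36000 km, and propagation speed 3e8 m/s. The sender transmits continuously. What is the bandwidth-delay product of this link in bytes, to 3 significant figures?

680000 bytes

Propagation delay = 36000000 / 300000000 = 0.12 s.
BDP = R × t_prop = 45300000 × 0.12 = 5436000 bits.
In bytes: 5436000/8 = 680000 bytes.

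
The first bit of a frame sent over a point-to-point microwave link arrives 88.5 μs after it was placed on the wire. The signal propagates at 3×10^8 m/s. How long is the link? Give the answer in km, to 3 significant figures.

d = s × t_prop = 300000000 × 8.85e-05 = 26.6 km.

26.6 km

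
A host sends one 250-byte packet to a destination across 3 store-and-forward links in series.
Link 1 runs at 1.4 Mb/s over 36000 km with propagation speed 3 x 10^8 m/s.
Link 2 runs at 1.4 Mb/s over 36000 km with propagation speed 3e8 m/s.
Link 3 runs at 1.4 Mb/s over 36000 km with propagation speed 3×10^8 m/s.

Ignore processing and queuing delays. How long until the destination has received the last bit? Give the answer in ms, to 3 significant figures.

L = 250 × 8 = 2000 bits.
Transmission delay per hop = L/R = 2000/1400000 = 1.42857 ms; 3 hops → 4.28571 ms.
Propagation delays (d/s per hop): 120, 120, 120 ms; sum = 360 ms.
End-to-end = 364 ms.

364 ms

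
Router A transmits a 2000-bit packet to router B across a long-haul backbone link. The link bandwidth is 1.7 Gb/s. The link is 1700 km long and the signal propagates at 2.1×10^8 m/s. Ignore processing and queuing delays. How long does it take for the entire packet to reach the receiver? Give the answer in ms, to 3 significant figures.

Transmission delay = L/R = 2000 / 1700000000 = 0.00117647 ms.
Propagation delay = d/s = 1700000 m / 210000000 m/s = 8.09524 ms.
Total = 8.10 ms.

8.10 ms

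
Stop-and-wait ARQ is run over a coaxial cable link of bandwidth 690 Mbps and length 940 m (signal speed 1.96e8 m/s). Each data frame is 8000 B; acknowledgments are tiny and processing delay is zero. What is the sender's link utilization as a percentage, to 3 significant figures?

t_tx = L/R = 64000/690000000 = 9.27536e-05 s.
t_prop = 940/196000000 = 4.79592e-06 s; RTT = 9.59184e-06 s.
Cycle = t_tx + RTT = 0.000102345 s.
Utilization = t_tx / cycle = 9.27536e-05/0.000102345 = 90.6 %.

90.6 %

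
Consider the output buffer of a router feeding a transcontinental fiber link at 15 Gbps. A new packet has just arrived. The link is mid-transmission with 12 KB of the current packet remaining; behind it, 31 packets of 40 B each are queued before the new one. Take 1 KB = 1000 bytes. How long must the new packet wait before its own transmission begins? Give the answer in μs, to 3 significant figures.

Each queued packet: L/R = 320/15000000000 = 0.0213333 μs.
31 queued → 0.661333 μs.
Plus remaining 96000 bits of current packet: 6.4 μs.
Queuing delay = 7.06 μs.

7.06 μs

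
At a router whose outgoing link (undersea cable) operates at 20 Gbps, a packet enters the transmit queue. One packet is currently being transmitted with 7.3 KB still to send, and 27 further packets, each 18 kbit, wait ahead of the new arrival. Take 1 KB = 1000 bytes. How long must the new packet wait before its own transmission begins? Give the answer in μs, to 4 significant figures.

Each queued packet: L/R = 18000/20000000000 = 0.9 μs.
27 queued → 24.3 μs.
Plus remaining 58400 bits of current packet: 2.92 μs.
Queuing delay = 27.22 μs.

27.22 μs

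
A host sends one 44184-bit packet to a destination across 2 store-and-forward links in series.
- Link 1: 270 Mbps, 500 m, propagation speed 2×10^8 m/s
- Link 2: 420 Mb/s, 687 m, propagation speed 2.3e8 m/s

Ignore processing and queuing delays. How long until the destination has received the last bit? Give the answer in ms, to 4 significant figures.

0.2743 ms

Transmission delays (L/R per hop): 0.163644, 0.1052 ms; sum = 0.268844 ms.
Propagation delays (d/s per hop): 0.0025, 0.00298696 ms; sum = 0.00548696 ms.
End-to-end = 0.2743 ms.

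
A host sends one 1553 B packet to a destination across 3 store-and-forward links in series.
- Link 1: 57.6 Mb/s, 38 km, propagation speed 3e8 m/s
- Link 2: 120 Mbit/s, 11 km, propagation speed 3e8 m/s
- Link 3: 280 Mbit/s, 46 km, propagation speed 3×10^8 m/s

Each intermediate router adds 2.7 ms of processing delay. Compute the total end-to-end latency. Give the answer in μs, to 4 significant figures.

L = 1553 × 8 = 12424 bits.
Transmission delays (L/R per hop): 215.694, 103.533, 44.3714 μs; sum = 363.599 μs.
Propagation delays (d/s per hop): 126.667, 36.6667, 153.333 μs; sum = 316.667 μs.
Processing at 2 router(s): 2 × 2.7 ms = 5400 μs.
End-to-end = 6080 μs.

6080 μs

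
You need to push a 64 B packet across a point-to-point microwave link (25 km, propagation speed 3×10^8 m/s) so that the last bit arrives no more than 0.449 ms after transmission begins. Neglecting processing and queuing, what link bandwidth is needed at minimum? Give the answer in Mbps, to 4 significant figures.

L = 512 bits.
Propagation delay = 25000 / 300000000 = 0.0833333 ms.
Transmission budget = 0.449 − 0.0833333 = 0.365667 ms.
R ≥ L / t_tx = 512 bits / 0.000365667 s = 1.400 Mbps.

1.400 Mbps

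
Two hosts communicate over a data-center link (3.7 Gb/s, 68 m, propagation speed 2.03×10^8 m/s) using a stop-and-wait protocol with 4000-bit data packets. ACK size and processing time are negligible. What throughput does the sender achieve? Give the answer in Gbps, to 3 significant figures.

2.28 Gbps

t_tx = L/R = 4000/3700000000 = 1.08108e-06 s.
t_prop = 68/2.03e+08 = 3.34975e-07 s; RTT = 6.69951e-07 s.
Cycle = t_tx + RTT = 1.75103e-06 s.
Throughput = L / cycle = 4000 / 1.75103e-06 = 2.28 Gbps.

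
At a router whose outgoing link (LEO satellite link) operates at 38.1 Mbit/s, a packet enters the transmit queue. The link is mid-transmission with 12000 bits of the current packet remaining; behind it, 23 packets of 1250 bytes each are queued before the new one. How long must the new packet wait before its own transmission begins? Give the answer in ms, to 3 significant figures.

6.35 ms

Each queued packet: L/R = 10000/38100000 = 0.262467 ms.
23 queued → 6.03675 ms.
Plus remaining 12000 bits of current packet: 0.314961 ms.
Queuing delay = 6.35 ms.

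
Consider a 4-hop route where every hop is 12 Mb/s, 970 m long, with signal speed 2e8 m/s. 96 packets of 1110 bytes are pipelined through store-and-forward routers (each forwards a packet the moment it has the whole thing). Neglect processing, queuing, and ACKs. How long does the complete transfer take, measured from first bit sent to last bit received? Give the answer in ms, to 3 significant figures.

Per-hop transmission t_tx = L/R = 8880/12000000 = 0.74 ms.
Per-hop propagation t_prop = 970/200000000 = 0.00485 ms.
Pipeline fill: first packet needs 4·t_tx to clear all hops; remaining 95 packets each add one t_tx.
Total = (4+96-1)·t_tx + 4·t_prop = 99·0.74 + 4·0.00485 = 73.3 ms.

73.3 ms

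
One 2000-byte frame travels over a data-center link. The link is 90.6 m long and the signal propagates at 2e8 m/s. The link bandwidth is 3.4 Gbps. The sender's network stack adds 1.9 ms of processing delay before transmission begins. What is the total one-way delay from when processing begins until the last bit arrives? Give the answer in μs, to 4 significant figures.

L = 2000 × 8 = 16000 bits.
Transmission delay = L/R = 16000 / 3400000000 = 4.70588 μs.
Propagation delay = d/s = 90.6 m / 200000000 m/s = 0.453 μs.
Plus processing delay 1.9 ms = 1900 μs.
Total = 1905 μs.

1905 μs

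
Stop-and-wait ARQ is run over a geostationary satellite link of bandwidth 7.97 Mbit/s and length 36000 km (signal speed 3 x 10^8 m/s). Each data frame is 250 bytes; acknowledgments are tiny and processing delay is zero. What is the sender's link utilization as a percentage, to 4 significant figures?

0.1044 %

t_tx = L/R = 2000/7970000 = 0.000250941 s.
t_prop = 36000000/300000000 = 0.12 s; RTT = 0.24 s.
Cycle = t_tx + RTT = 0.240251 s.
Utilization = t_tx / cycle = 0.000250941/0.240251 = 0.1044 %.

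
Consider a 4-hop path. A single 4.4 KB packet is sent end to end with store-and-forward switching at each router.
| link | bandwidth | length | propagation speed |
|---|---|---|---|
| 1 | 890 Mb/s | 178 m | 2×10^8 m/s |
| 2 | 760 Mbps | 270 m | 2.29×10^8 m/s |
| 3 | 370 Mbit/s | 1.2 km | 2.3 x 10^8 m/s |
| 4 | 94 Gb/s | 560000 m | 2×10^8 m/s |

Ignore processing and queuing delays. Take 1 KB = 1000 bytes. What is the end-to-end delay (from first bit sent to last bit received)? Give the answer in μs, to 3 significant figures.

2990 μs

L = 35200 bits.
Transmission delays (L/R per hop): 39.5506, 46.3158, 95.1351, 0.374468 μs; sum = 181.376 μs.
Propagation delays (d/s per hop): 0.89, 1.17904, 5.21739, 2800 μs; sum = 2807.29 μs.
End-to-end = 2990 μs.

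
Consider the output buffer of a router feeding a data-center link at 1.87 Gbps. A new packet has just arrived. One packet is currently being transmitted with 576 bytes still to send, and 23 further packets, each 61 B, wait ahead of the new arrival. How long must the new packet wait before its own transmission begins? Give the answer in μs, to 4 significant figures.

Each queued packet: L/R = 488/1870000000 = 0.260963 μs.
23 queued → 6.00214 μs.
Plus remaining 4608 bits of current packet: 2.46417 μs.
Queuing delay = 8.466 μs.

8.466 μs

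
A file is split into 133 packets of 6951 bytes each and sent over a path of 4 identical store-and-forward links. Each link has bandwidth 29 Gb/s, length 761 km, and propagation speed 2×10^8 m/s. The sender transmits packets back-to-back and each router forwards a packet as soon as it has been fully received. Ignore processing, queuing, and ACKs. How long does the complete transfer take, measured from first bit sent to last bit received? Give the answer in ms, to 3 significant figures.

Per-hop transmission t_tx = L/R = 55608/29000000000 = 0.00191752 ms.
Per-hop propagation t_prop = 761000/200000000 = 3.805 ms.
Pipeline fill: first packet needs 4·t_tx to clear all hops; remaining 132 packets each add one t_tx.
Total = (4+133-1)·t_tx + 4·t_prop = 136·0.00191752 + 4·3.805 = 15.5 ms.

15.5 ms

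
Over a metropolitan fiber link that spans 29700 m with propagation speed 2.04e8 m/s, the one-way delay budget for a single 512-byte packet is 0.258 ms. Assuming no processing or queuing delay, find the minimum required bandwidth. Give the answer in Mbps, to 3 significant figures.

36.4 Mbps

L = 4096 bits.
Propagation delay = 29700 / 204000000 = 0.145588 ms.
Transmission budget = 0.258 − 0.145588 = 0.112412 ms.
R ≥ L / t_tx = 4096 bits / 0.000112412 s = 36.4 Mbps.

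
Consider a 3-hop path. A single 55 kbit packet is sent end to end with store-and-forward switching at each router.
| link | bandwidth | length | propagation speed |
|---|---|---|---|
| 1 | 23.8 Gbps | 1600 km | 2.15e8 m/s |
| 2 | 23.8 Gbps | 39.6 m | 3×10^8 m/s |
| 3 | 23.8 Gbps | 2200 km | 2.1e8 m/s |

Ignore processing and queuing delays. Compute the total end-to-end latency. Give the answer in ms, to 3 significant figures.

17.9 ms

L = 55000 bits.
Transmission delay per hop = L/R = 55000/23800000000 = 0.00231092 ms; 3 hops → 0.00693277 ms.
Propagation delays (d/s per hop): 7.44186, 0.000132, 10.4762 ms; sum = 17.9182 ms.
End-to-end = 17.9 ms.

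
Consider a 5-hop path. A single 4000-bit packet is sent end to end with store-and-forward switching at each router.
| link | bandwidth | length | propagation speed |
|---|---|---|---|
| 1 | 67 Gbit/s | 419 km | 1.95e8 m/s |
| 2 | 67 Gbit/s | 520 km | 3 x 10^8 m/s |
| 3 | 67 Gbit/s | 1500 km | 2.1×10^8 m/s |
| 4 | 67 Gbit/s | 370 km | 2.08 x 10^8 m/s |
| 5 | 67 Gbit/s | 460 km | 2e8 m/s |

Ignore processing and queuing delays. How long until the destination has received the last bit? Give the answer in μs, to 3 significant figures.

15100 μs

Transmission delay per hop = L/R = 4000/67000000000 = 0.0597015 μs; 5 hops → 0.298507 μs.
Propagation delays (d/s per hop): 2148.72, 1733.33, 7142.86, 1778.85, 2300 μs; sum = 15103.8 μs.
End-to-end = 15100 μs.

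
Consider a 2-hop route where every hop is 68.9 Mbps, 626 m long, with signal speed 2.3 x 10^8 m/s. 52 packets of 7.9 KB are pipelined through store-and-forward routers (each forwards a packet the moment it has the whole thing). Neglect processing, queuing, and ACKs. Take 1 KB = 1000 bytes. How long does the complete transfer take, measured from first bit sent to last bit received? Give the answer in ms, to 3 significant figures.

48.6 ms

Per-hop transmission t_tx = L/R = 63200/68900000 = 0.917271 ms.
Per-hop propagation t_prop = 626/2.3e+08 = 0.00272174 ms.
Pipeline fill: first packet needs 2·t_tx to clear all hops; remaining 51 packets each add one t_tx.
Total = (2+52-1)·t_tx + 2·t_prop = 53·0.917271 + 2·0.00272174 = 48.6 ms.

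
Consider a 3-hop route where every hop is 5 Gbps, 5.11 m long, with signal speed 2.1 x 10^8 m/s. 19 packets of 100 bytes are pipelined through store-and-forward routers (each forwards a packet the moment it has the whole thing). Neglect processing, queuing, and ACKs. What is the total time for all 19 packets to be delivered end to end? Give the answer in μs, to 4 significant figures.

Per-hop transmission t_tx = L/R = 800/5000000000 = 0.16 μs.
Per-hop propagation t_prop = 5.11/210000000 = 0.0243333 μs.
Pipeline fill: first packet needs 3·t_tx to clear all hops; remaining 18 packets each add one t_tx.
Total = (3+19-1)·t_tx + 3·t_prop = 21·0.16 + 3·0.0243333 = 3.433 μs.

3.433 μs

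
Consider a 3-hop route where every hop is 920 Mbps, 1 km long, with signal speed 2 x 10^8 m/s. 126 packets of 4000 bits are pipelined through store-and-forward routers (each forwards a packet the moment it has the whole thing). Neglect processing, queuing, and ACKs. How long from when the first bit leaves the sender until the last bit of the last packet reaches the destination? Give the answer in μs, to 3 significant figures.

572 μs

Per-hop transmission t_tx = L/R = 4000/920000000 = 4.34783 μs.
Per-hop propagation t_prop = 1000/200000000 = 5 μs.
Pipeline fill: first packet needs 3·t_tx to clear all hops; remaining 125 packets each add one t_tx.
Total = (3+126-1)·t_tx + 3·t_prop = 128·4.34783 + 3·5 = 572 μs.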